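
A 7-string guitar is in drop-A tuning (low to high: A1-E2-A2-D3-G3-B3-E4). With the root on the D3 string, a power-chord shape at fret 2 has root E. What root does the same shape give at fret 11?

Moving from fret 2 to fret 11 shifts the root by 9 semitones.
E up 9 semitones is C#.

C#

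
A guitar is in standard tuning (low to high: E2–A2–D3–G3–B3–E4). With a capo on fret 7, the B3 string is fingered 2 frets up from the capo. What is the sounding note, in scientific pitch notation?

G#4

The capo raises the open B3 by 7 semitones to F#4; fretting 2 more gives B3 + 7 + 2 = B3 + 9 semitones = G#4.
(Also written Ab.)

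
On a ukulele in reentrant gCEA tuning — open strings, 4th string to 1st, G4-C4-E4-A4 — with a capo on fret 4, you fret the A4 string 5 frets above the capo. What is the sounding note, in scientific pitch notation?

F#5

The capo raises the open A4 by 4 semitones to C#5; fretting 5 more gives A4 + 4 + 5 = A4 + 9 semitones = F#5.
(Also written Gb.)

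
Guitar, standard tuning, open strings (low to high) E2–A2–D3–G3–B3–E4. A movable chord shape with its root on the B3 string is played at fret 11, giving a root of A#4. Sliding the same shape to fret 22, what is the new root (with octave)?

Moving from fret 11 to fret 22 shifts the root by 11 semitones.
A#4 up 11 semitones is A5.

A5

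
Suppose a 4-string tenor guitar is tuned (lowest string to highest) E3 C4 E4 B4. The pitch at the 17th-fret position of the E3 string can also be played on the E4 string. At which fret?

5

E3 at fret 17 is E3 + 17 semitones = A4.
The open E4 string is 12 semitones above the open E3, so the same pitch on the E4 string lies at fret 17 − 12 = 5.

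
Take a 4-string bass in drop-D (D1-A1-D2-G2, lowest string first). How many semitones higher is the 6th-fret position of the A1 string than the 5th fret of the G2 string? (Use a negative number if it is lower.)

A1 at fret 6 → D♯2 (MIDI 39); G2 at fret 5 → C3 (MIDI 48).
39 − 48 = -9, so the two pitches are 9 semitones apart.

-9 semitones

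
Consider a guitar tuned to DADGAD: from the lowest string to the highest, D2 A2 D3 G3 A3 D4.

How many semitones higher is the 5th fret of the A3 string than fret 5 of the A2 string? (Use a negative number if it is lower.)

A3 at fret 5 → D4 (MIDI 62); A2 at fret 5 → D3 (MIDI 50).
62 − 50 = 12, so the two pitches are 12 semitones apart.

12 semitones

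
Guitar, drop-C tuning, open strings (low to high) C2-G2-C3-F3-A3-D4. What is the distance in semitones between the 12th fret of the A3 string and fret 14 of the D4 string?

A3 at fret 12 → A4 (MIDI 69); D4 at fret 14 → E5 (MIDI 76).
69 − 76 = -7, so the two pitches are 7 semitones apart, with E5 the higher.

7 semitones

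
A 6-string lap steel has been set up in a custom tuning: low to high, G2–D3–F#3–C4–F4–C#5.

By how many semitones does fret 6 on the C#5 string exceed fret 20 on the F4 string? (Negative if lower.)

C#5 at fret 6 → G5 (MIDI 79); F4 at fret 20 → C#6 (MIDI 85).
79 − 85 = -6, so the two pitches are 6 semitones apart.

-6 semitones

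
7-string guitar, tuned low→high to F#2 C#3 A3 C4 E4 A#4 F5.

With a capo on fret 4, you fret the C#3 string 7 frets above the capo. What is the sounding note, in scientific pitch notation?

C4

The capo raises the open C#3 by 4 semitones to F3; fretting 7 more gives C#3 + 4 + 7 = C#3 + 11 semitones = C4.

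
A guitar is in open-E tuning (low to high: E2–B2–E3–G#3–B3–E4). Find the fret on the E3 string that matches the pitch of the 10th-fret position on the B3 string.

Fret 10 on B3 is MIDI 59 + 10 = 69 (A4). On the E3 string (open MIDI 52), that pitch is 69 − 52 = fret 17.

17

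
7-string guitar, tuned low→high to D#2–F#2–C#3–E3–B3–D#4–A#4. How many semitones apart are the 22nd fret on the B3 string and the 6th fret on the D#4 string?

B3 at fret 22 → A5 (MIDI 81); D#4 at fret 6 → A4 (MIDI 69).
81 − 69 = 12, so the two pitches are 12 semitones apart, with A5 the higher.

12 semitones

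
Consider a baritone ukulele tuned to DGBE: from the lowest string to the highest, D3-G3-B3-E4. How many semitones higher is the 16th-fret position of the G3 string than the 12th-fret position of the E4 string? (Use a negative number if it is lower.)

G3 at fret 16 → B4 (MIDI 71); E4 at fret 12 → E5 (MIDI 76).
71 − 76 = -5, so the two pitches are 5 semitones apart.

-5 semitones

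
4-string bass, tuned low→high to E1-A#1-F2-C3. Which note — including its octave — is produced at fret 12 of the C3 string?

C3 is MIDI 48. Adding 12 gives 60, which is C4.

C4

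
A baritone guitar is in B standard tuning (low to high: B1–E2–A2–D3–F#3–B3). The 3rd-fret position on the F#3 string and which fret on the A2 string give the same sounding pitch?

F#3 at fret 3 is F#3 + 3 semitones = A3.
The open A2 string is 9 semitones below the open F#3, so the same pitch on the A2 string lies at fret 3 + 9 = 12.

12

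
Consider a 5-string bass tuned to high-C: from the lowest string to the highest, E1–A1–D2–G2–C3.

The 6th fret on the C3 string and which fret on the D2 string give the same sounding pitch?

C3 at fret 6 is C3 + 6 semitones = F♯3.
The open D2 string is 10 semitones below the open C3, so the same pitch on the D2 string lies at fret 6 + 10 = 16.

16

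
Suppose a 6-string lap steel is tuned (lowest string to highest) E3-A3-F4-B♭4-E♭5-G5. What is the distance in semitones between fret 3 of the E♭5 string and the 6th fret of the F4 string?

E♭5 at fret 3 → G♭5 (MIDI 78); F4 at fret 6 → B4 (MIDI 71).
78 − 71 = 7, so the two pitches are 7 semitones apart, with G♭5 the higher.

7 semitones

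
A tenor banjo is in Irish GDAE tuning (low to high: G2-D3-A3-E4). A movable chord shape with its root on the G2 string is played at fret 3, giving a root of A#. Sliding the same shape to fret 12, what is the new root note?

Moving from fret 3 to fret 12 shifts the root by 9 semitones.
A# up 9 semitones is G.

G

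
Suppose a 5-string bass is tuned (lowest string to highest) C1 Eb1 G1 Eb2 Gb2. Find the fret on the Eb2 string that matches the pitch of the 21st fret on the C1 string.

Fret 21 on C1 is MIDI 24 + 21 = 45 (A2). On the Eb2 string (open MIDI 39), that pitch is 45 − 39 = fret 6.

6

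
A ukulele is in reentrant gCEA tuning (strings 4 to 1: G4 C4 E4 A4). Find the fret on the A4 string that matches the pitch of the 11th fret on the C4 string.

Fret 11 on C4 is MIDI 60 + 11 = 71 (B4). On the A4 string (open MIDI 69), that pitch is 71 − 69 = fret 2.

2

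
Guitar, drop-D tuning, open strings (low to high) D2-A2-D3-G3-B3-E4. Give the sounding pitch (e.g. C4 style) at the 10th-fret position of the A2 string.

Each fret is one semitone, so A2 + 10 = G3.

G3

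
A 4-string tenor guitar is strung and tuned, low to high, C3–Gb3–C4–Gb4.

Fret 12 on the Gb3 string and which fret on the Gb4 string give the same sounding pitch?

0

Fret 12 on Gb3 is MIDI 54 + 12 = 66 (Gb4). On the Gb4 string (open MIDI 66), that pitch is 66 − 66 = fret 0.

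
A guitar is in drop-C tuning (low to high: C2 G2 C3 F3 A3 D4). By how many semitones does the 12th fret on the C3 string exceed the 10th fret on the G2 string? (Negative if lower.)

7 semitones

C3 at fret 12 → C4 (MIDI 60); G2 at fret 10 → F3 (MIDI 53).
60 − 53 = 7, so the two pitches are 7 semitones apart.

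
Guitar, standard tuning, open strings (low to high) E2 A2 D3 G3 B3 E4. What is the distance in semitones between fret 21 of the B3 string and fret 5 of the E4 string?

B3 at fret 21 → G♯5 (MIDI 80); E4 at fret 5 → A4 (MIDI 69).
80 − 69 = 11, so the two pitches are 11 semitones apart, with G♯5 the higher.

11 semitones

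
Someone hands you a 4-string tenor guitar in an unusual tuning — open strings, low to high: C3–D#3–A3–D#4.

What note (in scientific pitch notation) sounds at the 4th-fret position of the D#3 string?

G3

The open D#3 string plus 4 semitones: D#–E–F–F#–G.
No B→C boundary is crossed, so the octave stays at 3.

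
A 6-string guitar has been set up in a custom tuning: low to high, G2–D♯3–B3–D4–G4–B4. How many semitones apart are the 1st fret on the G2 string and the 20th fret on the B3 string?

G2 at fret 1 → G♯2 (MIDI 44); B3 at fret 20 → G5 (MIDI 79).
44 − 79 = -35, so the two pitches are 35 semitones apart, with G5 the higher.

35 semitones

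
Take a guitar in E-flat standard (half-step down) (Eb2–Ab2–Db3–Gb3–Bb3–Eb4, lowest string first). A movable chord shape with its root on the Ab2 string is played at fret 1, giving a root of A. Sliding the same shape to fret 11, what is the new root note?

G

Moving from fret 1 to fret 11 shifts the root by 10 semitones.
A up 10 semitones is G.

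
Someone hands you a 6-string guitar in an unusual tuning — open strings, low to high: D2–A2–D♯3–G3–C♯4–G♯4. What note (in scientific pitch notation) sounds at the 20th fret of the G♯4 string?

The open G♯4 string plus 20 semitones: G#–A–A#–B–…–D–D#–E.
The walk passes from B into C 2 times, so the octave number goes from 4 to 6.

E6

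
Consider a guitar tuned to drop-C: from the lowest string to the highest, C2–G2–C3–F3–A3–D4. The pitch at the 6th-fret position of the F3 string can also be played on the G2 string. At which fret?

16

F3 at fret 6 is F3 + 6 semitones = B3.
The open G2 string is 10 semitones below the open F3, so the same pitch on the G2 string lies at fret 6 + 10 = 16.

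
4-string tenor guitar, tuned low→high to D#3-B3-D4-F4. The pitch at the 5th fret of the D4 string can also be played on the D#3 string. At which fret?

Fret 5 on D4 is MIDI 62 + 5 = 67 (G4). On the D#3 string (open MIDI 51), that pitch is 67 − 51 = fret 16.

16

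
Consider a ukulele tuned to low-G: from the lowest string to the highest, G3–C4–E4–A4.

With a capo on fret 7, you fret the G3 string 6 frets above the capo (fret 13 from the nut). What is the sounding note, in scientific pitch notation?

G#4

The capo raises the open G3 by 7 semitones to D4; fretting 6 more gives G3 + 7 + 6 = G3 + 13 semitones = G#4.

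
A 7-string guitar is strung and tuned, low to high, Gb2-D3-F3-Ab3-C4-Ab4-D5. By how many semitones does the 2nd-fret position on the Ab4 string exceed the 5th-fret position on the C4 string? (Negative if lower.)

5 semitones

Ab4 at fret 2 → Bb4 (MIDI 70); C4 at fret 5 → F4 (MIDI 65).
70 − 65 = 5, so the two pitches are 5 semitones apart.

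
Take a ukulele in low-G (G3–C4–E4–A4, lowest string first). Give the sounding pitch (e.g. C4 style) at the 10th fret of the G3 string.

Each fret is one semitone, so G3 + 10 = F4.

F4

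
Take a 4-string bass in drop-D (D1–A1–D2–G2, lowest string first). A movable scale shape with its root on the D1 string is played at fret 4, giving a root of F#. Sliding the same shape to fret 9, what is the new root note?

Moving from fret 4 to fret 9 shifts the root by 5 semitones.
F# up 5 semitones is B.

B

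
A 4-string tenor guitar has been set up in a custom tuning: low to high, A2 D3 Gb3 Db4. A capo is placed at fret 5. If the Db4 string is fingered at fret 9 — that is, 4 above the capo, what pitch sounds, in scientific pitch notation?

The capo raises the open Db4 by 5 semitones to Gb4; fretting 4 more gives Db4 + 5 + 4 = Db4 + 9 semitones = Bb4.

Bb4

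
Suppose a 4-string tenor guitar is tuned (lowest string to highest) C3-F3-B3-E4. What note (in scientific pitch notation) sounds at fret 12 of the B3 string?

Each fret is one semitone, so B3 + 12 = B4.

B4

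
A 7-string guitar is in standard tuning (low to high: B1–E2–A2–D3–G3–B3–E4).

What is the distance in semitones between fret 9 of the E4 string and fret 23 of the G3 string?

5 semitones

E4 at fret 9 → C#5 (MIDI 73); G3 at fret 23 → F#5 (MIDI 78).
73 − 78 = -5, so the two pitches are 5 semitones apart, with F#5 the higher.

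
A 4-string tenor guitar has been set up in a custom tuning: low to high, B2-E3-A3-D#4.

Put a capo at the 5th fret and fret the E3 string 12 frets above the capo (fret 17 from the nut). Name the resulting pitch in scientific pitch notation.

A4

The capo raises the open E3 by 5 semitones to A3; fretting 12 more gives E3 + 5 + 12 = E3 + 17 semitones = A4.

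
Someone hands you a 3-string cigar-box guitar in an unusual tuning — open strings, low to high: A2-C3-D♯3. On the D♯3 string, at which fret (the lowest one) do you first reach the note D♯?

From D♯3, count semitones up the chromatic scale until reaching D♯: D# — 0 steps.

0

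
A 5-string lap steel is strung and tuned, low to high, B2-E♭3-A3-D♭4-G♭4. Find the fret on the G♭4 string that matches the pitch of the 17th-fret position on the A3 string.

8

A3 at fret 17 is A3 + 17 semitones = D5.
The open G♭4 string is 9 semitones above the open A3, so the same pitch on the G♭4 string lies at fret 17 − 9 = 8.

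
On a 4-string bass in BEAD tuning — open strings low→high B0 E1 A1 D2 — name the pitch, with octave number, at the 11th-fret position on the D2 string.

C#3

D2 is MIDI 38. Adding 11 gives 49, which is C#3.
(Equivalently spelled Db3.)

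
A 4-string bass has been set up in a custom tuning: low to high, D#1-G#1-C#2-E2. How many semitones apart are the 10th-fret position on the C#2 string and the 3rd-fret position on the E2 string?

4 semitones

C#2 at fret 10 → B2 (MIDI 47); E2 at fret 3 → G2 (MIDI 43).
47 − 43 = 4, so the two pitches are 4 semitones apart, with B2 the higher.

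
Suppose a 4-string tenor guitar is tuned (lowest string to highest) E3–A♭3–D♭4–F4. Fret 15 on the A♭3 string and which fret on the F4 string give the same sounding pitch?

6

A♭3 at fret 15 is A♭3 + 15 semitones = B4.
The open F4 string is 9 semitones above the open A♭3, so the same pitch on the F4 string lies at fret 15 − 9 = 6.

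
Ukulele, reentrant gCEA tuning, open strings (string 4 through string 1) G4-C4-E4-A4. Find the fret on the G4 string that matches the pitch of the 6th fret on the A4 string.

8

A4 at fret 6 is A4 + 6 semitones = D#5.
The open G4 string is 2 semitones below the open A4, so the same pitch on the G4 string lies at fret 6 + 2 = 8.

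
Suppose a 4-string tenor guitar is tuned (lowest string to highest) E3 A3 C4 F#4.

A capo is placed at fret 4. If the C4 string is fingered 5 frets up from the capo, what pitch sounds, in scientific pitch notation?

The capo raises the open C4 by 4 semitones to E4; fretting 5 more gives C4 + 4 + 5 = C4 + 9 semitones = A4.

A4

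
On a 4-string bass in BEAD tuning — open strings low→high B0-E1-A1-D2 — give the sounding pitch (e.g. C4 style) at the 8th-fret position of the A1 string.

A1 is MIDI 33. Adding 8 gives 41, which is F2.

F2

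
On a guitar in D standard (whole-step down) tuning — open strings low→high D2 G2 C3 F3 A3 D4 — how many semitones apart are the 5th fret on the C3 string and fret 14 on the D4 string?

23 semitones

C3 at fret 5 → F3 (MIDI 53); D4 at fret 14 → E5 (MIDI 76).
53 − 76 = -23, so the two pitches are 23 semitones apart, with E5 the higher.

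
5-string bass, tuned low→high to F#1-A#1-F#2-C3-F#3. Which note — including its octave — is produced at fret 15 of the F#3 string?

A4

Each fret is one semitone, so F#3 + 15 = A4.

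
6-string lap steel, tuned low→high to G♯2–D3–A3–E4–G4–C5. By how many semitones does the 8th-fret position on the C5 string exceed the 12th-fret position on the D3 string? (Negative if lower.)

C5 at fret 8 → G♯5 (MIDI 80); D3 at fret 12 → D4 (MIDI 62).
80 − 62 = 18, so the two pitches are 18 semitones apart.

18 semitones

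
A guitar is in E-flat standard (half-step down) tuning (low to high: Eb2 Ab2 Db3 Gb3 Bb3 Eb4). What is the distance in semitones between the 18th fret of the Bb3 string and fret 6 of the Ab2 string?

26 semitones

Bb3 at fret 18 → E5 (MIDI 76); Ab2 at fret 6 → D3 (MIDI 50).
76 − 50 = 26, so the two pitches are 26 semitones apart, with E5 the higher.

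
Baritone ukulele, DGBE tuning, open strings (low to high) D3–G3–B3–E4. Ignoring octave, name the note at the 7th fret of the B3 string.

F#

The open B3 string plus 7 semitones: B–C–C#–D–D#–E–F–F#.
(Equivalently spelled Gb.)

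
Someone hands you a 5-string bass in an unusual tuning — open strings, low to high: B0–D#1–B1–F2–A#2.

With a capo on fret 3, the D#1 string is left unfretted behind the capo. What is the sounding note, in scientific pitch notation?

F#1

The capo raises the open D#1 by 3 semitones to F#1; fretting 0 more gives D#1 + 3 + 0 = D#1 + 3 semitones = F#1.
(Also written Gb.)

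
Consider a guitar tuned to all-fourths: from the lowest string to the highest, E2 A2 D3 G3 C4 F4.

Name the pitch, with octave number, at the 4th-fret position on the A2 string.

C#3

The open A2 string plus 4 semitones: A–A#–B–C–C#.
The walk passes from B into C once, so the octave number goes from 2 to 3.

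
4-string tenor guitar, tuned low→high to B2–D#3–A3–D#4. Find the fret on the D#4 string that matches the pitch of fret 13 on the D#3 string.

1

D#3 at fret 13 is D#3 + 13 semitones = E4.
The open D#4 string is 12 semitones above the open D#3, so the same pitch on the D#4 string lies at fret 13 − 12 = 1.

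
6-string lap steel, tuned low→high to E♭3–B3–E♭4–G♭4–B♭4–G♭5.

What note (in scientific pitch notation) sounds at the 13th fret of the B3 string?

C5

Each fret is one semitone, so B3 + 13 = C5.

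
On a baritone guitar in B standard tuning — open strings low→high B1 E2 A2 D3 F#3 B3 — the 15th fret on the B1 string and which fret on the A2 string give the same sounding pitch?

B1 at fret 15 is B1 + 15 semitones = D3.
The open A2 string is 10 semitones above the open B1, so the same pitch on the A2 string lies at fret 15 − 10 = 5.

5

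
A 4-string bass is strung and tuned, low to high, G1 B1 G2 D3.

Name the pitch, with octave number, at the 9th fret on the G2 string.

The open G2 string plus 9 semitones: G–G#–A–A#–B–C–C#–D–D#–E.
The walk passes from B into C once, so the octave number goes from 2 to 3.

E3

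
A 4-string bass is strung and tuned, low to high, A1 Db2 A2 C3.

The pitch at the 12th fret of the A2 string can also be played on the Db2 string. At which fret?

A2 at fret 12 is A2 + 12 semitones = A3.
The open Db2 string is 8 semitones below the open A2, so the same pitch on the Db2 string lies at fret 12 + 8 = 20.

20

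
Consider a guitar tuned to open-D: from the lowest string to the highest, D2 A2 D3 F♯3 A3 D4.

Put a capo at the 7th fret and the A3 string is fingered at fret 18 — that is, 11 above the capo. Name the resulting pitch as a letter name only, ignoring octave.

D♯

The capo raises the open A3 by 7 semitones to E4; fretting 11 more gives A3 + 7 + 11 = A3 + 18 semitones, landing on D♯.
(Also written E♭.)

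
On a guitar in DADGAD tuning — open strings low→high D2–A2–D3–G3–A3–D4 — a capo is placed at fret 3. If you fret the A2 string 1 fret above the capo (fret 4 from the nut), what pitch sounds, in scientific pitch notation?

The capo raises the open A2 by 3 semitones to C3; fretting 1 more gives A2 + 3 + 1 = A2 + 4 semitones = C♯3.
(Also written D♭.)

C♯3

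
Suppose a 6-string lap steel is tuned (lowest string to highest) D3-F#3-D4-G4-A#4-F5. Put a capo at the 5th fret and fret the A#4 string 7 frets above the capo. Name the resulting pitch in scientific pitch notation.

The capo raises the open A#4 by 5 semitones to D#5; fretting 7 more gives A#4 + 5 + 7 = A#4 + 12 semitones = A#5.
(Also written Bb.)

A#5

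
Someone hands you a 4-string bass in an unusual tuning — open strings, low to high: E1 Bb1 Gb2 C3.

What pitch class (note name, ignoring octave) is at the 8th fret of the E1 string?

Each fret is one semitone, so E1 + 8 = C.

C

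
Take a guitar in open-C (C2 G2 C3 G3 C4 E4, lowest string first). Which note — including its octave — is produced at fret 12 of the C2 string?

The open C2 string plus 12 semitones: C–C#–D–D#–…–A#–B–C.
The walk passes from B into C once, so the octave number goes from 2 to 3.

C3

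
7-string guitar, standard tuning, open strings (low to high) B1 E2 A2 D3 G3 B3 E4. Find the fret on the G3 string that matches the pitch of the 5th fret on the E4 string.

E4 at fret 5 is E4 + 5 semitones = A4.
The open G3 string is 9 semitones below the open E4, so the same pitch on the G3 string lies at fret 5 + 9 = 14.

14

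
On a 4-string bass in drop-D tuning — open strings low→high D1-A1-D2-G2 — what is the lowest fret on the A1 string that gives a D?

From A1, count semitones up the chromatic scale until reaching D: A–A#–B–C–C#–D — 5 steps.

5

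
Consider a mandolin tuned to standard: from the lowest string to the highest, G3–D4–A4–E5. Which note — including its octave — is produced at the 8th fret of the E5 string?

Each fret is one semitone, so E5 + 8 = C6.

C6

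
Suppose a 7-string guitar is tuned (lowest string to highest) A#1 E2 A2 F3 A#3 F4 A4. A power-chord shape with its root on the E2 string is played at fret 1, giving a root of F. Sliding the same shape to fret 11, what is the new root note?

Moving from fret 1 to fret 11 shifts the root by 10 semitones.
F up 10 semitones is D#.

D#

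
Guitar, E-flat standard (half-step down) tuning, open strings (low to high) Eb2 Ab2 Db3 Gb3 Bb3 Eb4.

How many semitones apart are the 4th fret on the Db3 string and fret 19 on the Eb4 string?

29 semitones

Db3 at fret 4 → F3 (MIDI 53); Eb4 at fret 19 → Bb5 (MIDI 82).
53 − 82 = -29, so the two pitches are 29 semitones apart, with Bb5 the higher.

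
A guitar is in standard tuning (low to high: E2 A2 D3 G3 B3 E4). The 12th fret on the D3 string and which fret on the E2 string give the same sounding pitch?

22

D3 at fret 12 is D3 + 12 semitones = D4.
The open E2 string is 10 semitones below the open D3, so the same pitch on the E2 string lies at fret 12 + 10 = 22.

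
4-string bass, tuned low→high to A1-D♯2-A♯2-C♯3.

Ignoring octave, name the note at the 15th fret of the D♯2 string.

D♯2 is MIDI 39. Adding 15 gives 54; 54 mod 12 = 6, i.e. F♯.

F♯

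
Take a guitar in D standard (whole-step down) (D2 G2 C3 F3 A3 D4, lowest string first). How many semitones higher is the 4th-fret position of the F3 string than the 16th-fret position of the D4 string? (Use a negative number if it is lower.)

-21 semitones

F3 at fret 4 → A3 (MIDI 57); D4 at fret 16 → F#5 (MIDI 78).
57 − 78 = -21, so the two pitches are 21 semitones apart.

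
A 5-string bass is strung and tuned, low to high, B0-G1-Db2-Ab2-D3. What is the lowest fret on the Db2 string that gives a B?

From Db2, count semitones up the chromatic scale until reaching B: Db–D–Eb–E–…–A–Bb–B — 10 steps.

10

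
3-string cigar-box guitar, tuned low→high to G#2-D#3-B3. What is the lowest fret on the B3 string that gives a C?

From B3, count semitones up the chromatic scale until reaching C: B–C — 1 step.

1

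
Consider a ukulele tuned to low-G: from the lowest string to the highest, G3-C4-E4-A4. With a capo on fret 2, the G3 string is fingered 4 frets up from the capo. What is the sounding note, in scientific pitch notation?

C♯4

The capo raises the open G3 by 2 semitones to A3; fretting 4 more gives G3 + 2 + 4 = G3 + 6 semitones = C♯4.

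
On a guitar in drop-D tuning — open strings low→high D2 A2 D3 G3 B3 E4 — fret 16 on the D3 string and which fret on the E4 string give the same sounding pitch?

D3 at fret 16 is D3 + 16 semitones = F♯4.
The open E4 string is 14 semitones above the open D3, so the same pitch on the E4 string lies at fret 16 − 14 = 2.

2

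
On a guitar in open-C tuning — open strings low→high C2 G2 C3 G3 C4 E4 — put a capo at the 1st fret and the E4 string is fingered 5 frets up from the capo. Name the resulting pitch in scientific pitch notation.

A♯4

The capo raises the open E4 by 1 semitone to F4; fretting 5 more gives E4 + 1 + 5 = E4 + 6 semitones = A♯4.
(Also written B♭.)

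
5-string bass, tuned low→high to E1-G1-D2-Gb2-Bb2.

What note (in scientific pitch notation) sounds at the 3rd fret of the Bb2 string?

Db3

The open Bb2 string plus 3 semitones: Bb–B–C–Db.
The walk passes from B into C once, so the octave number goes from 2 to 3.
(Equivalently spelled C#3.)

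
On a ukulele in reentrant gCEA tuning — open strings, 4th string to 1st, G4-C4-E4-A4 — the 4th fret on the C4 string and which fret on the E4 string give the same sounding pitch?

C4 at fret 4 is C4 + 4 semitones = E4.
The open E4 string is 4 semitones above the open C4, so the same pitch on the E4 string lies at fret 4 − 4 = 0.

0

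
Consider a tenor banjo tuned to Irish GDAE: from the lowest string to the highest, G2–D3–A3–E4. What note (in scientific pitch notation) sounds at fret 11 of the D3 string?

C#4

Each fret is one semitone, so D3 + 11 = C#4.
(Equivalently spelled Db4.)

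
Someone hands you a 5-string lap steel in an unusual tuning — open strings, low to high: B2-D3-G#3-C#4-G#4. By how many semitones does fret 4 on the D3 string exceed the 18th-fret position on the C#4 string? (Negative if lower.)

-25 semitones

D3 at fret 4 → F#3 (MIDI 54); C#4 at fret 18 → G5 (MIDI 79).
54 − 79 = -25, so the two pitches are 25 semitones apart.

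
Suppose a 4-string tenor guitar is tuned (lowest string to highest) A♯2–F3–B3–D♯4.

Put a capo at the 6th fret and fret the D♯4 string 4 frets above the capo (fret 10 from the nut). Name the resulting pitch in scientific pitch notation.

The capo raises the open D♯4 by 6 semitones to A4; fretting 4 more gives D♯4 + 6 + 4 = D♯4 + 10 semitones = C♯5.

C♯5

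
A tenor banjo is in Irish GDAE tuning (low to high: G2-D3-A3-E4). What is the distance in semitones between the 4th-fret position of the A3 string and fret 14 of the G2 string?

4 semitones

A3 at fret 4 → C#4 (MIDI 61); G2 at fret 14 → A3 (MIDI 57).
61 − 57 = 4, so the two pitches are 4 semitones apart, with C#4 the higher.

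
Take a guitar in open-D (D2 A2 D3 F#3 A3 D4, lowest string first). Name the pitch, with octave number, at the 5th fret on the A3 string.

Each fret is one semitone, so A3 + 5 = D4.

D4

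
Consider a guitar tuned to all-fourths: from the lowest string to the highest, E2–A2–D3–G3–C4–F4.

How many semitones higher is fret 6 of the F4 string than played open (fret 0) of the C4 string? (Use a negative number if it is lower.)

11 semitones

F4 at fret 6 → B4 (MIDI 71); C4 at fret 0 → C4 (MIDI 60).
71 − 60 = 11, so the two pitches are 11 semitones apart.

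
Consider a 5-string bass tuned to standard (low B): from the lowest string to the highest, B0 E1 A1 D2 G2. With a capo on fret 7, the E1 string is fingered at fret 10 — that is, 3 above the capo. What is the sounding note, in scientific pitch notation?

D2

The capo raises the open E1 by 7 semitones to B1; fretting 3 more gives E1 + 7 + 3 = E1 + 10 semitones = D2.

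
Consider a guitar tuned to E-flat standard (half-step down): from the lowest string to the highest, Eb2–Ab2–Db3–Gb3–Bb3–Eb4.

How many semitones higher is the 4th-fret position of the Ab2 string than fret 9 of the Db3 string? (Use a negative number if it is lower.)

Ab2 at fret 4 → C3 (MIDI 48); Db3 at fret 9 → Bb3 (MIDI 58).
48 − 58 = -10, so the two pitches are 10 semitones apart.

-10 semitones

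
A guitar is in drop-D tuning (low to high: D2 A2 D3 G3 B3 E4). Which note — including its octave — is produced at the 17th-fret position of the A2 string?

The open A2 string plus 17 semitones: A–A#–B–C–…–C–C#–D.
The walk passes from B into C 2 times, so the octave number goes from 2 to 4.

D4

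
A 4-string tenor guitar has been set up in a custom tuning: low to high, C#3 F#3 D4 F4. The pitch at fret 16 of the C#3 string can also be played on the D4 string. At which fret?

Fret 16 on C#3 is MIDI 49 + 16 = 65 (F4). On the D4 string (open MIDI 62), that pitch is 65 − 62 = fret 3.

3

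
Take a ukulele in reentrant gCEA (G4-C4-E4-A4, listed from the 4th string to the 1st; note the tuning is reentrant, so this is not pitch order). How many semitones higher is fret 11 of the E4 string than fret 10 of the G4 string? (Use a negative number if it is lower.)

-2 semitones

E4 at fret 11 → D#5 (MIDI 75); G4 at fret 10 → F5 (MIDI 77).
75 − 77 = -2, so the two pitches are 2 semitones apart.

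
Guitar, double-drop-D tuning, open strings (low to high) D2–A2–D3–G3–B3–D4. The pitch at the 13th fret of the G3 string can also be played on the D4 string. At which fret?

6

Fret 13 on G3 is MIDI 55 + 13 = 68 (G♯4). On the D4 string (open MIDI 62), that pitch is 68 − 62 = fret 6.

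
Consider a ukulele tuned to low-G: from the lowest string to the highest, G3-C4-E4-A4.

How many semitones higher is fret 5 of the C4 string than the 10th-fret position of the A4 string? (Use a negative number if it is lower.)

C4 at fret 5 → F4 (MIDI 65); A4 at fret 10 → G5 (MIDI 79).
65 − 79 = -14, so the two pitches are 14 semitones apart.

-14 semitones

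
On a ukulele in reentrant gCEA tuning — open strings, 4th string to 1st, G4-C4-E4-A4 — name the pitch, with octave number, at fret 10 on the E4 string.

E4 is MIDI 64. Adding 10 gives 74, which is D5.

D5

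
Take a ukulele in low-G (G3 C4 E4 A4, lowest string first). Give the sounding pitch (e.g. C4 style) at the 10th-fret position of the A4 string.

Each fret is one semitone, so A4 + 10 = G5.

G5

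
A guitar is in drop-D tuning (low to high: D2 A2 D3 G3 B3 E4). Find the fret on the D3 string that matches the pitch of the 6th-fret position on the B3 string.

15

Fret 6 on B3 is MIDI 59 + 6 = 65 (F4). On the D3 string (open MIDI 50), that pitch is 65 − 50 = fret 15.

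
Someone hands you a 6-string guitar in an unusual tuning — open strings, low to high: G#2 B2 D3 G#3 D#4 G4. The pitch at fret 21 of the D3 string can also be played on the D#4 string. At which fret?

8

D3 at fret 21 is D3 + 21 semitones = B4.
The open D#4 string is 13 semitones above the open D3, so the same pitch on the D#4 string lies at fret 21 − 13 = 8.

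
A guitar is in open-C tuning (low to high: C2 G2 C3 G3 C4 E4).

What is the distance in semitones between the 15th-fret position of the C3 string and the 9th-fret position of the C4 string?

6 semitones

C3 at fret 15 → D#4 (MIDI 63); C4 at fret 9 → A4 (MIDI 69).
63 − 69 = -6, so the two pitches are 6 semitones apart, with A4 the higher.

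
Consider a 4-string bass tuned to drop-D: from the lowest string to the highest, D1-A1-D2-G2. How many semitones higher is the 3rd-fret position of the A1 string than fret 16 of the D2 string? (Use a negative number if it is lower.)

A1 at fret 3 → C2 (MIDI 36); D2 at fret 16 → F♯3 (MIDI 54).
36 − 54 = -18, so the two pitches are 18 semitones apart.

-18 semitones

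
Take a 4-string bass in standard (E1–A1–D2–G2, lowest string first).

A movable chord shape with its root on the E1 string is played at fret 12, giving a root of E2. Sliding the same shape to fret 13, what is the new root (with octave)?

Moving from fret 12 to fret 13 shifts the root by 1 semitone.
E2 up 1 semitone is F2.

F2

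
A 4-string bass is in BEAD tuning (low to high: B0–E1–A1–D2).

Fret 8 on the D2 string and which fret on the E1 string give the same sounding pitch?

Fret 8 on D2 is MIDI 38 + 8 = 46 (A#2). On the E1 string (open MIDI 28), that pitch is 46 − 28 = fret 18.

18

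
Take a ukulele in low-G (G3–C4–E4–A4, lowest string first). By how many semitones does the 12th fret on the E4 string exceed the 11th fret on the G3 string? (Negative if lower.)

E4 at fret 12 → E5 (MIDI 76); G3 at fret 11 → F#4 (MIDI 66).
76 − 66 = 10, so the two pitches are 10 semitones apart.

10 semitones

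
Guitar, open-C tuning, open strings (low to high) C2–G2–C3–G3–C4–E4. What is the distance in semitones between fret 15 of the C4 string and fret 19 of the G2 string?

13 semitones

C4 at fret 15 → D♯5 (MIDI 75); G2 at fret 19 → D4 (MIDI 62).
75 − 62 = 13, so the two pitches are 13 semitones apart, with D♯5 the higher.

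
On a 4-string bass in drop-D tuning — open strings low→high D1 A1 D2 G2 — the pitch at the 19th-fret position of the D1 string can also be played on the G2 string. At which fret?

2

Fret 19 on D1 is MIDI 26 + 19 = 45 (A2). On the G2 string (open MIDI 43), that pitch is 45 − 43 = fret 2.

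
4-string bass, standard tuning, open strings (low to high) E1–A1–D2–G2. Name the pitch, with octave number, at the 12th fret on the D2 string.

D3

Each fret is one semitone, so D2 + 12 = D3.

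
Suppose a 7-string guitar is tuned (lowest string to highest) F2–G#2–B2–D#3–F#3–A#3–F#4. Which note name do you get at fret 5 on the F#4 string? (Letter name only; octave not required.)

The open F#4 string plus 5 semitones: F#–G–G#–A–A#–B.

B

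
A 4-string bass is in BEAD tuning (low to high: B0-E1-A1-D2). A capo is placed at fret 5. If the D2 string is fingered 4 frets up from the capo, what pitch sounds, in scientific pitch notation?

The capo raises the open D2 by 5 semitones to G2; fretting 4 more gives D2 + 5 + 4 = D2 + 9 semitones = B2.

B2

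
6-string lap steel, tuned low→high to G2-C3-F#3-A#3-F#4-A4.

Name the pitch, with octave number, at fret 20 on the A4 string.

F6

Each fret is one semitone, so A4 + 20 = F6.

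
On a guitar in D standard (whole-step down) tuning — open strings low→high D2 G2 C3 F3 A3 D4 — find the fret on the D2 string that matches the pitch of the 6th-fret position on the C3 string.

16

Fret 6 on C3 is MIDI 48 + 6 = 54 (F♯3). On the D2 string (open MIDI 38), that pitch is 54 − 38 = fret 16.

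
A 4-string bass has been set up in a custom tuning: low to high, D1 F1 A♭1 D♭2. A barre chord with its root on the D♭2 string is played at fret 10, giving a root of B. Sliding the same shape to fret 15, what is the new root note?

Moving from fret 10 to fret 15 shifts the root by 5 semitones.
B up 5 semitones is E.

E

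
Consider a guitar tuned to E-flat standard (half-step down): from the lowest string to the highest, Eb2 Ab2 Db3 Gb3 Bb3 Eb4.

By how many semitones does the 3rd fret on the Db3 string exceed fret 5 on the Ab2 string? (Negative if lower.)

3 semitones

Db3 at fret 3 → E3 (MIDI 52); Ab2 at fret 5 → Db3 (MIDI 49).
52 − 49 = 3, so the two pitches are 3 semitones apart.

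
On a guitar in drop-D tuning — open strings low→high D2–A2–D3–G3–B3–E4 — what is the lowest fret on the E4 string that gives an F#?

From E4, count semitones up the chromatic scale until reaching F#: E–F–F# — 2 steps.

2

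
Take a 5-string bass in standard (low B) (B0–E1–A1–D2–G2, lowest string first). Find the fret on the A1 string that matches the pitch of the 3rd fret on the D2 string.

8

D2 at fret 3 is D2 + 3 semitones = F2.
The open A1 string is 5 semitones below the open D2, so the same pitch on the A1 string lies at fret 3 + 5 = 8.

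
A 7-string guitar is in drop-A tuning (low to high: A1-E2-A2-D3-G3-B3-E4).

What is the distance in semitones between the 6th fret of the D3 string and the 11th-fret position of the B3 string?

14 semitones

D3 at fret 6 → G#3 (MIDI 56); B3 at fret 11 → A#4 (MIDI 70).
56 − 70 = -14, so the two pitches are 14 semitones apart, with A#4 the higher.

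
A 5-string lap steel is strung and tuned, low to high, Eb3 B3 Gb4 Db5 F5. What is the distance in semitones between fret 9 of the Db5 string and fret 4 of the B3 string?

19 semitones

Db5 at fret 9 → Bb5 (MIDI 82); B3 at fret 4 → Eb4 (MIDI 63).
82 − 63 = 19, so the two pitches are 19 semitones apart, with Bb5 the higher.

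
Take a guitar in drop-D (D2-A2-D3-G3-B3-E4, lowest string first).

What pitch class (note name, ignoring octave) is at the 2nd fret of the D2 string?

The open D2 string plus 2 semitones: D–D#–E.

E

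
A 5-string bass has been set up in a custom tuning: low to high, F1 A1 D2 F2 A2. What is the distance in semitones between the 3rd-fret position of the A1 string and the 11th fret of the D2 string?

A1 at fret 3 → C2 (MIDI 36); D2 at fret 11 → C♯3 (MIDI 49).
36 − 49 = -13, so the two pitches are 13 semitones apart, with C♯3 the higher.

13 semitones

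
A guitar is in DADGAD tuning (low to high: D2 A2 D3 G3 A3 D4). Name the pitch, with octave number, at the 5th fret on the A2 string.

Each fret is one semitone, so A2 + 5 = D3.

D3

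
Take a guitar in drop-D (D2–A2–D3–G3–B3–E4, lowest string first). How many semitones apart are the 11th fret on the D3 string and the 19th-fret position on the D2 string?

D3 at fret 11 → C#4 (MIDI 61); D2 at fret 19 → A3 (MIDI 57).
61 − 57 = 4, so the two pitches are 4 semitones apart, with C#4 the higher.

4 semitones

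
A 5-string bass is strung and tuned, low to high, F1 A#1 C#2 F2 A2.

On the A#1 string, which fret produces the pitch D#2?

D#2 is 5 semitones above the open A#1 (A#–B–C–C#–D–D#), so it sits at fret 5.

5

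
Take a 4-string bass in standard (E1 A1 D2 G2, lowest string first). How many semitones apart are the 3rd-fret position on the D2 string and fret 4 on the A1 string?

D2 at fret 3 → F2 (MIDI 41); A1 at fret 4 → C#2 (MIDI 37).
41 − 37 = 4, so the two pitches are 4 semitones apart, with F2 the higher.

4 semitones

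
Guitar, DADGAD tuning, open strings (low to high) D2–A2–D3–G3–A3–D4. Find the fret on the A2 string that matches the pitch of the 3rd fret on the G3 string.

Fret 3 on G3 is MIDI 55 + 3 = 58 (A#3). On the A2 string (open MIDI 45), that pitch is 58 − 45 = fret 13.

13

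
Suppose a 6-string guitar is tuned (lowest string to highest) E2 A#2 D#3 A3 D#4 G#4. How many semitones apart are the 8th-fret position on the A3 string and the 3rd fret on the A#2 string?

16 semitones

A3 at fret 8 → F4 (MIDI 65); A#2 at fret 3 → C#3 (MIDI 49).
65 − 49 = 16, so the two pitches are 16 semitones apart, with F4 the higher.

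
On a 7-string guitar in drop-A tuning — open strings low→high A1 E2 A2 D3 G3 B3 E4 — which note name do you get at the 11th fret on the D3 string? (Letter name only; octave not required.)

Each fret is one semitone, so D3 + 11 = C#.
(Equivalently spelled Db.)

C#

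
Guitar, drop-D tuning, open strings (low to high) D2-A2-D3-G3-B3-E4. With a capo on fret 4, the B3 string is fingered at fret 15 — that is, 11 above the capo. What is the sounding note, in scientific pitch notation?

D5

The capo raises the open B3 by 4 semitones to D♯4; fretting 11 more gives B3 + 4 + 11 = B3 + 15 semitones = D5.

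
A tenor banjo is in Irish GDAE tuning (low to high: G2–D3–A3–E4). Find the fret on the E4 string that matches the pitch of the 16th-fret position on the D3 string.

2

D3 at fret 16 is D3 + 16 semitones = F♯4.
The open E4 string is 14 semitones above the open D3, so the same pitch on the E4 string lies at fret 16 − 14 = 2.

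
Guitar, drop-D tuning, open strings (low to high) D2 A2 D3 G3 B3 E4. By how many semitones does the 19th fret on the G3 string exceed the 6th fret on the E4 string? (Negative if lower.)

G3 at fret 19 → D5 (MIDI 74); E4 at fret 6 → A♯4 (MIDI 70).
74 − 70 = 4, so the two pitches are 4 semitones apart.

4 semitones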